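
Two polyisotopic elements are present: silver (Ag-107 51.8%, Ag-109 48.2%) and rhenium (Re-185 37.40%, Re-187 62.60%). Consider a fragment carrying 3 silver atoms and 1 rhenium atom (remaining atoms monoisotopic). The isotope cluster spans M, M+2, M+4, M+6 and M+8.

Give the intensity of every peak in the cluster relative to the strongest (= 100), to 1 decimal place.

Silver pattern (n=3): 0.13899183 : 0.3879965 : 0.3610315 : 0.11198017
Rhenium pattern (n=1): 0.3740 : 0.6260
Convolve the two distributions (both contribute in 2-u steps):
  M: 0.13899183×0.3740 = 0.051983
  M+2: 0.13899183×0.6260 + 0.3879965×0.3740 = 0.232120
  M+4: 0.3879965×0.6260 + 0.3610315×0.3740 = 0.377912
  M+6: 0.3610315×0.6260 + 0.11198017×0.3740 = 0.267886
  M+8: 0.11198017×0.6260 = 0.070100
Scale to base peak (0.377912) = 100: 13.8 : 61.4 : 100.0 : 70.9 : 18.5

13.8 : 61.4 : 100.0 : 70.9 : 18.5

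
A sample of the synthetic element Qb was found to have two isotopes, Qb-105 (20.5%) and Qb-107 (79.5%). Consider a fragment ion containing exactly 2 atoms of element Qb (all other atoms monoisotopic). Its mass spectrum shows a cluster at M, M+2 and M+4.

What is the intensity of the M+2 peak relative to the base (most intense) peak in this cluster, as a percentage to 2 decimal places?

51.57%

Term probabilities: M 0.0420, M+2 0.3260, M+4 0.6320. Base peak = M+4.
P(M+4) = C(2,2) × 0.205^0 × 0.795^2 = 1 × 1.0000 × 0.632025 = 0.632025 (base)
P(M+2) = C(2,1) × 0.205^1 × 0.795^1 = 2 × 0.2050 × 0.7950 = 0.325950
Relative intensity = 0.325950 / 0.632025 × 100 = 51.57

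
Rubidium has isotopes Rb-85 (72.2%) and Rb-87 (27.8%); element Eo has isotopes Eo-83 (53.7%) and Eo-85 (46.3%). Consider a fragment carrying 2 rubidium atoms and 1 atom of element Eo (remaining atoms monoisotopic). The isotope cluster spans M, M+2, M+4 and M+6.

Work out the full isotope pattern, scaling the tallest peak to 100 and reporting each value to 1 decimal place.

61.3 : 100.0 : 49.8 : 7.8

Rubidium pattern (n=2): 0.521284 : 0.401432 : 0.077284
Element Eo pattern (n=1): 0.5370 : 0.4630
Convolve the two distributions (both contribute in 2-u steps):
  M: 0.521284×0.5370 = 0.279930
  M+2: 0.521284×0.4630 + 0.401432×0.5370 = 0.456923
  M+4: 0.401432×0.4630 + 0.077284×0.5370 = 0.227365
  M+6: 0.077284×0.4630 = 0.035782
Scale to base peak (0.456923) = 100: 61.3 : 100.0 : 49.8 : 7.8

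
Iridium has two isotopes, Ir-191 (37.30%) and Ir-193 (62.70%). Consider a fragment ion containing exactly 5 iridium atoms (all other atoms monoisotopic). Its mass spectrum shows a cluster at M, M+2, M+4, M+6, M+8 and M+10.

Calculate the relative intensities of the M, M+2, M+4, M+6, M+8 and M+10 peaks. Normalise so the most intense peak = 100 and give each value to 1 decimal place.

2.1 : 17.7 : 59.5 : 100.0 : 84.0 : 28.3

Each Ir atom is independently Ir-191 (p = 0.3730) or Ir-193 (q = 0.6270); the cluster is the binomial expansion (p + q)^5.
P(M) = 0.3730^5 = 0.007220
P(M+2) = 5 × 0.3730^4 × 0.6270^1 = 0.060684
P(M+4) = 10 × 0.3730^3 × 0.6270^2 = 0.204015
P(M+6) = 10 × 0.3730^2 × 0.6270^3 = 0.342942
P(M+8) = 5 × 0.3730^1 × 0.6270^4 = 0.288237
P(M+10) = 0.6270^5 = 0.096903
The M+6 peak is largest (0.342942); scaling to 100 gives 2.1 : 17.7 : 59.5 : 100.0 : 84.0 : 28.3.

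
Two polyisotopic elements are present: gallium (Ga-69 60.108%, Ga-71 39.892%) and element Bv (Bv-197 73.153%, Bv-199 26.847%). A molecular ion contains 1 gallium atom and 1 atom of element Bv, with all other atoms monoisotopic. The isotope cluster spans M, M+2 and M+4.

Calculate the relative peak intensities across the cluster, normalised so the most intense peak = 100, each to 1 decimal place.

97.0 : 100.0 : 23.6

Gallium pattern (n=1): 0.60108 : 0.39892
Element Bv pattern (n=1): 0.73153 : 0.26847
Convolve the two distributions (both contribute in 2-u steps):
  M: 0.60108×0.73153 = 0.439708
  M+2: 0.60108×0.26847 + 0.39892×0.73153 = 0.453194
  M+4: 0.39892×0.26847 = 0.107098
Scale to base peak (0.453194) = 100: 97.0 : 100.0 : 23.6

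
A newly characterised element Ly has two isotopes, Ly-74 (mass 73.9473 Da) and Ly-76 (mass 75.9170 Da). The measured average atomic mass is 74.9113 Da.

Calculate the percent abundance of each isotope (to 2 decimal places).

Ly-74: 51.06%, Ly-76: 48.94%

Let x be the fractional abundance of Ly-74; then Ly-76 has abundance 1 − x.
73.9473·x + 75.9170·(1 − x) = 74.9113
(73.9473 − 75.9170)·x = 74.9113 − 75.9170
x = -1.0057 / -1.9697 = 0.51059 → 51.06% Ly-74, 48.94% Ly-76.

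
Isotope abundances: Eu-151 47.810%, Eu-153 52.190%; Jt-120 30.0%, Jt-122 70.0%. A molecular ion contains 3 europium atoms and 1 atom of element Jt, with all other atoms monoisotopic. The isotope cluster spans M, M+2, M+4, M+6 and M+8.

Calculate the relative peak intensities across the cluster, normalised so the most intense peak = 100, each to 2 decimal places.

8.92 : 50.00 : 100.00 : 85.97 : 27.06

Europium pattern (n=3): 0.10928391 : 0.3578871 : 0.39067407 : 0.14215492
Element Jt pattern (n=1): 0.3000 : 0.7000
Convolve the two distributions (both contribute in 2-u steps):
  M: 0.10928391×0.3000 = 0.032785
  M+2: 0.10928391×0.7000 + 0.3578871×0.3000 = 0.183865
  M+4: 0.3578871×0.7000 + 0.39067407×0.3000 = 0.367723
  M+6: 0.39067407×0.7000 + 0.14215492×0.3000 = 0.316118
  M+8: 0.14215492×0.7000 = 0.099508
Scale to base peak (0.367723) = 100: 8.92 : 50.00 : 100.00 : 85.97 : 27.06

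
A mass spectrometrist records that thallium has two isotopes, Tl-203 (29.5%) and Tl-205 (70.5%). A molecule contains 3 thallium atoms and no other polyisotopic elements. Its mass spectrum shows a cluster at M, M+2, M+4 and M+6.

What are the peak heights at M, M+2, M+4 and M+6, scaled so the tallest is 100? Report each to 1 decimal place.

5.8 : 41.8 : 100.0 : 79.7

The 3 Tl atoms are independent, so intensities follow the terms of (0.295 + 0.705)^3.
P(M) = 0.295^3 = 0.025672
P(M+2) = 3 × 0.295^2 × 0.705^1 = 0.184058
P(M+4) = 3 × 0.295^1 × 0.705^2 = 0.439867
P(M+6) = 0.705^3 = 0.350403
The M+4 peak is largest (0.439867); scaling to 100 gives 5.8 : 41.8 : 100.0 : 79.7.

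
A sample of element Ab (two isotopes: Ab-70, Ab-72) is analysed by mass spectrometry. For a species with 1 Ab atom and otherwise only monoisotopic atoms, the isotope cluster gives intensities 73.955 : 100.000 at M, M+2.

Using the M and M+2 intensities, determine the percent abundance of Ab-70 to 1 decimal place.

If p is the fraction of Ab that is Ab-70, then I(M+2)/I(M) = [C(1,1)·p^0·(1−p)] / p^1 = 1·(1−p)/p = 100.000/73.955 = 1.3522
(1−p)/p = 1.3522/1 = 1.3522  ⇒  p = 1/(1 + 1.3522) = 0.4251
Ab-70: 42.5%, Ab-72: 57.5%.

42.5%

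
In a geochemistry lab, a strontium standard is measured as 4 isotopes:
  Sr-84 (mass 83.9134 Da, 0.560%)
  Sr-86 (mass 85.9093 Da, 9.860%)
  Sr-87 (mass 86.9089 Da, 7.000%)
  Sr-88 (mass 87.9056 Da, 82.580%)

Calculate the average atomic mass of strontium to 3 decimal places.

87.617 Da

Weight each isotope mass by its fractional abundance: 0.00560 × 83.9134 + 0.09860 × 85.9093 + 0.07000 × 86.9089 + 0.82580 × 87.9056
= 0.46992 + 8.47066 + 6.08362 + 72.59244 = 87.61664 Da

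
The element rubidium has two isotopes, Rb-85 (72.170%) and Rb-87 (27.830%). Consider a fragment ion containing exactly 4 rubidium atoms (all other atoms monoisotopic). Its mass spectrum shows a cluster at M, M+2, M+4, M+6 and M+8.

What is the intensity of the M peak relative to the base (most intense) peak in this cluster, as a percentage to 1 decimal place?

(0.72170 + 0.27830)^4 gives M 0.2713, M+2 0.4184, M+4 0.2420, M+6 0.0622, M+8 0.0060; the largest is M+2.
P(M+2) = C(4,1) × 0.72170^3 × 0.27830^1 = 4 × 0.37589809 × 0.2783 = 0.418450 (base)
P(M) = C(4,0) × 0.72170^4 × 0.27830^0 = 1 × 0.27128565 × 1.0000 = 0.271286
Relative intensity = 0.271286 / 0.418450 × 100 = 64.8

64.8%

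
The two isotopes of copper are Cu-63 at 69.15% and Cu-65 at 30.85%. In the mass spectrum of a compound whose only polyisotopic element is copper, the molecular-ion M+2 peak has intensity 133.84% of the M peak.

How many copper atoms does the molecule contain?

With n Cu atoms, P(M+2)/P(M) = C(n,1)·p^(n−1)q / p^n = n·q/p = n · 0.3085/0.6915.
n = 1.3384 × 0.6915/0.3085 = 3.00 ≈ 3

3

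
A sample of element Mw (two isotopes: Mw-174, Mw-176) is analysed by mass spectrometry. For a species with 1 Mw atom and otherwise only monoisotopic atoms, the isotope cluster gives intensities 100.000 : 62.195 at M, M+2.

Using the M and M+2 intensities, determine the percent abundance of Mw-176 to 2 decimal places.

38.35%

Let p = fractional abundance of Mw-174. I(M+2)/I(M) = [C(1,1)·p^0·(1−p)] / p^1 = 1·(1−p)/p = 62.195/100.000 = 0.6220
(1−p)/p = 0.6220/1 = 0.6220  ⇒  p = 1/(1 + 0.6220) = 0.6165
Mw-174: 61.65%, Mw-176: 38.35%.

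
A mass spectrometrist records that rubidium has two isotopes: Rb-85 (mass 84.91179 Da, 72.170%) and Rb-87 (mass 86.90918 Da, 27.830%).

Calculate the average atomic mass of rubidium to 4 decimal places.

85.4677 Da

Average mass = Σ (abundance × isotope mass) = 0.72170 × 84.91179 + 0.27830 × 86.90918
= 61.280839 + 24.186825 = 85.467664 Da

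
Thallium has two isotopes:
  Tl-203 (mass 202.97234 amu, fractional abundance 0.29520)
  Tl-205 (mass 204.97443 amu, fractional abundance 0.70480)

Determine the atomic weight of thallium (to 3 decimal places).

The abundance-weighted mean is 0.29520 × 202.97234 + 0.70480 × 204.97443
= 59.917435 + 144.465978 = 204.383413 amu

204.383 amu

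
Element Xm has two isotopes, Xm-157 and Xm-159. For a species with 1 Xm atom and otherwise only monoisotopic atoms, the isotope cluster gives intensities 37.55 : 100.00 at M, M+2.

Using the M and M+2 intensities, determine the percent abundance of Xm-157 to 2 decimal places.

Write p for the Xm-157 fraction. I(M+2)/I(M) = [C(1,1)·p^0·(1−p)] / p^1 = 1·(1−p)/p = 100.00/37.55 = 2.6631
(1−p)/p = 2.6631/1 = 2.6631  ⇒  p = 1/(1 + 2.6631) = 0.2730
Xm-157: 27.30%, Xm-159: 72.70%.

27.30%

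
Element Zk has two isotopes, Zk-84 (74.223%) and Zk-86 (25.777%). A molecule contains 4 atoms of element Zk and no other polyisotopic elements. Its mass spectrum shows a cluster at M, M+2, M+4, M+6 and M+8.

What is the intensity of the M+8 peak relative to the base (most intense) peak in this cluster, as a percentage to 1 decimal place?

1.0%

Binomial terms of (0.74223 + 0.25777)^4: M 0.3035, M+2 0.4216, M+4 0.2196, M+6 0.0509, M+8 0.0044 → M+2 is the base peak.
P(M+2) = C(4,1) × 0.74223^3 × 0.25777^1 = 4 × 0.40889849 × 0.25777 = 0.421607 (base)
P(M+8) = C(4,4) × 0.74223^0 × 0.25777^4 = 1 × 1.0000 × 0.00441499 = 0.004415
Relative intensity = 0.004415 / 0.421607 × 100 = 1.0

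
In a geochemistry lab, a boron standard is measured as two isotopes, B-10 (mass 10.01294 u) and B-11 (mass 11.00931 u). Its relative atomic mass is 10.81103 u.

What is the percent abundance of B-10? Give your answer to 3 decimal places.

19.900%

Let x be the fractional abundance of B-10; then B-11 has abundance 1 − x.
10.01294·x + 11.00931·(1 − x) = 10.81103
(10.01294 − 11.00931)·x = 10.81103 − 11.00931
x = -0.19828 / -0.99637 = 0.19900 → 19.900% B-10, 80.100% B-11.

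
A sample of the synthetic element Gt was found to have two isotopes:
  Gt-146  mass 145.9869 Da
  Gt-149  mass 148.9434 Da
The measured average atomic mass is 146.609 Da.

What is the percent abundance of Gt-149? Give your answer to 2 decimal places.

With x = fraction of Gt-146 (so Gt-149 is 1 − x):
145.9869·x + 148.9434·(1 − x) = 146.609
(145.9869 − 148.9434)·x = 146.609 − 148.9434
x = -2.3344 / -2.9565 = 0.78958 → 78.96% Gt-146, 21.04% Gt-149.

21.04%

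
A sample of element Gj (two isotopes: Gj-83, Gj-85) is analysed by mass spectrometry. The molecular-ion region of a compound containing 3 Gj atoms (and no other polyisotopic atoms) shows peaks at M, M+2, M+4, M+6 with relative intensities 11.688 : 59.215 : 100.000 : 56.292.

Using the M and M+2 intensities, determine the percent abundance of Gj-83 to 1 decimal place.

37.2%

Write p for the Gj-83 fraction. I(M+2)/I(M) = [C(3,1)·p^2·(1−p)] / p^3 = 3·(1−p)/p = 59.215/11.688 = 5.0663
(1−p)/p = 5.0663/3 = 1.6888  ⇒  p = 1/(1 + 1.6888) = 0.3719
Gj-83: 37.2%, Gj-85: 62.8%.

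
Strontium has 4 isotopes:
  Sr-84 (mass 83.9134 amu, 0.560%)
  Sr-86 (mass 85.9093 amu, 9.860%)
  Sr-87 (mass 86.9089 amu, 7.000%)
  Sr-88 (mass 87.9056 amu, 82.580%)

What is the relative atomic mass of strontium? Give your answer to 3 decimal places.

87.617 amu

The abundance-weighted mean is 0.00560 × 83.9134 + 0.09860 × 85.9093 + 0.07000 × 86.9089 + 0.82580 × 87.9056
= 0.46992 + 8.47066 + 6.08362 + 72.59244 = 87.61664 amu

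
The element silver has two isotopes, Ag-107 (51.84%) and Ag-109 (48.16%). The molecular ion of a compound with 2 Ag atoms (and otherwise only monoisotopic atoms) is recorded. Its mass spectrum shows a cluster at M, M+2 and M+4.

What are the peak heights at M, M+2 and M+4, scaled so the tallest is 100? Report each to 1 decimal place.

53.8 : 100.0 : 46.5

Expanding (0.5184 + 0.4816)^2:
P(M) = 0.5184^2 = 0.268739
P(M+2) = 2 × 0.5184^1 × 0.4816^1 = 0.499323
P(M+4) = 0.4816^2 = 0.231939
The M+2 peak is largest (0.499323); scaling to 100 gives 53.8 : 100.0 : 46.5.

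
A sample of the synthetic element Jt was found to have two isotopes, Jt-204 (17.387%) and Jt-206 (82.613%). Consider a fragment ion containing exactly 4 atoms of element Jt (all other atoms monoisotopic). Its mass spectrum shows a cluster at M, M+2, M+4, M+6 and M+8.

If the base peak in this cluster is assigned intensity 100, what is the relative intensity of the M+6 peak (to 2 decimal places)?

Term probabilities: M 0.0009, M+2 0.0174, M+4 0.1238, M+6 0.3921, M+8 0.4658. Base peak = M+8.
P(M+8) = C(4,4) × 0.17387^0 × 0.82613^4 = 1 × 1.0000 × 0.46579366 = 0.465794 (base)
P(M+6) = C(4,3) × 0.17387^1 × 0.82613^3 = 4 × 0.17387 × 0.56382611 = 0.392130
Relative intensity = 0.392130 / 0.465794 × 100 = 84.19

84.19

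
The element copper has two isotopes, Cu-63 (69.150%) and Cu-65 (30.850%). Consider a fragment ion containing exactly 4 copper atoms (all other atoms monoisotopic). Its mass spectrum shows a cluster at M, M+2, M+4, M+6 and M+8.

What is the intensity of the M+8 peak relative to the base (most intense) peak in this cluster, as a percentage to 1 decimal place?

Binomial terms of (0.69150 + 0.30850)^4: M 0.2286, M+2 0.4080, M+4 0.2731, M+6 0.0812, M+8 0.0091 → M+2 is the base peak.
P(M+2) = C(4,1) × 0.69150^3 × 0.30850^1 = 4 × 0.33065611 × 0.3085 = 0.408030 (base)
P(M+8) = C(4,4) × 0.69150^0 × 0.30850^4 = 1 × 1.0000 × 0.00905776 = 0.009058
Relative intensity = 0.009058 / 0.408030 × 100 = 2.2

2.2%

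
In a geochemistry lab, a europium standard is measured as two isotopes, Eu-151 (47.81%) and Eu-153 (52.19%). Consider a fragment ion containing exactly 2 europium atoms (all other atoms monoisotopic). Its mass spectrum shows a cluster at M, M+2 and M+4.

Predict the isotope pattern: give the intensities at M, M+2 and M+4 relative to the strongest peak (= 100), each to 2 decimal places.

Expanding (0.4781 + 0.5219)^2:
P(M) = 0.4781^2 = 0.228580
P(M+2) = 2 × 0.4781^1 × 0.5219^1 = 0.499041
P(M+4) = 0.5219^2 = 0.272380
The M+2 peak is largest (0.499041); scaling to 100 gives 45.80 : 100.00 : 54.58.

45.80 : 100.00 : 54.58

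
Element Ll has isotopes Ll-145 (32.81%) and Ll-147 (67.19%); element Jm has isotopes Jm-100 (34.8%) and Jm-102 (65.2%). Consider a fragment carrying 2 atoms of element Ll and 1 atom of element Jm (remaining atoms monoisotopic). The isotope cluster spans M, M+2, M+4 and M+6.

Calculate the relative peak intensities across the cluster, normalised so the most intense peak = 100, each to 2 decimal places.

8.43 : 50.30 : 100.00 : 66.21

Element Ll pattern (n=2): 0.10764961 : 0.44090078 : 0.45144961
Element Jm pattern (n=1): 0.3480 : 0.6520
Convolve the two distributions (both contribute in 2-u steps):
  M: 0.10764961×0.3480 = 0.037462
  M+2: 0.10764961×0.6520 + 0.44090078×0.3480 = 0.223621
  M+4: 0.44090078×0.6520 + 0.45144961×0.3480 = 0.444572
  M+6: 0.45144961×0.6520 = 0.294345
Scale to base peak (0.444572) = 100: 8.43 : 50.30 : 100.00 : 66.21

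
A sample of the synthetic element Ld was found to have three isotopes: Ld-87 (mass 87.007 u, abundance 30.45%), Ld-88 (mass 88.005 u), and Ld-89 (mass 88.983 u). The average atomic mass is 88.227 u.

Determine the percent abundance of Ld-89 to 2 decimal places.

53.77%

Let x and y be the fractions of Ld-88 and Ld-89. Then x + y = 1 − 0.3045 = 0.6955 and 88.005x + 88.983y = 88.227 − 0.3045×87.007 = 61.7333685.
Substituting: 88.005x + 88.983(0.6955 − x) = 61.7333685
(88.005 − 88.983)x = -0.154308  ⇒  x = 0.15778, y = 0.53772
Ld-88: 15.78%, Ld-89: 53.77%.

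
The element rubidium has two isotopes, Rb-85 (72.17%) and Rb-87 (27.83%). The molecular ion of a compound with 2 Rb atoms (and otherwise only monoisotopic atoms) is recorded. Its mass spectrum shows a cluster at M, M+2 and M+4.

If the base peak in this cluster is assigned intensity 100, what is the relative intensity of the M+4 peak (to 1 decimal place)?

Term probabilities: M 0.5209, M+2 0.4017, M+4 0.0775. Base peak = M.
P(M) = C(2,0) × 0.7217^2 × 0.2783^0 = 1 × 0.52085089 × 1.0000 = 0.520851 (base)
P(M+4) = C(2,2) × 0.7217^0 × 0.2783^2 = 1 × 1.0000 × 0.07745089 = 0.077451
Relative intensity = 0.077451 / 0.520851 × 100 = 14.9

14.9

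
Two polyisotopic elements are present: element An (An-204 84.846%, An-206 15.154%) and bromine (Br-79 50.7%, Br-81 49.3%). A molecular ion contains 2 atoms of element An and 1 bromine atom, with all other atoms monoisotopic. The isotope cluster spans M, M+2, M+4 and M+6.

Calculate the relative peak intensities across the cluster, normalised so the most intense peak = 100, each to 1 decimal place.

75.2 : 100.0 : 28.5 : 2.3

Element An pattern (n=2): 0.71988437 : 0.25715126 : 0.02296437
Bromine pattern (n=1): 0.5070 : 0.4930
Convolve the two distributions (both contribute in 2-u steps):
  M: 0.71988437×0.5070 = 0.364981
  M+2: 0.71988437×0.4930 + 0.25715126×0.5070 = 0.485279
  M+4: 0.25715126×0.4930 + 0.02296437×0.5070 = 0.138419
  M+6: 0.02296437×0.4930 = 0.011321
Scale to base peak (0.485279) = 100: 75.2 : 100.0 : 28.5 : 2.3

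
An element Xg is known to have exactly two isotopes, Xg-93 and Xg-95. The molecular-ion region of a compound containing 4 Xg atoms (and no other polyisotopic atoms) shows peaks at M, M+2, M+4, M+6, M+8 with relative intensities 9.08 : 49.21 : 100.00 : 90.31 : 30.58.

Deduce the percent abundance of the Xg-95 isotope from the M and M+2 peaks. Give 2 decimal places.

57.54%

If p is the fraction of Xg that is Xg-93, then I(M+2)/I(M) = [C(4,1)·p^3·(1−p)] / p^4 = 4·(1−p)/p = 49.21/9.08 = 5.4196
(1−p)/p = 5.4196/4 = 1.3549  ⇒  p = 1/(1 + 1.3549) = 0.4246
Xg-93: 42.46%, Xg-95: 57.54%.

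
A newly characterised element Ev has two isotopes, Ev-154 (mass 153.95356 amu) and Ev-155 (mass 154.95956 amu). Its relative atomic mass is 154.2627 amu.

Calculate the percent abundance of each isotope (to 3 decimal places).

Let x be the fractional abundance of Ev-154; then Ev-155 has abundance 1 − x.
153.95356·x + 154.95956·(1 − x) = 154.2627
(153.95356 − 154.95956)·x = 154.2627 − 154.95956
x = -0.69686 / -1.00600 = 0.69270 → 69.270% Ev-154, 30.730% Ev-155.

Ev-154: 69.270%, Ev-155: 30.730%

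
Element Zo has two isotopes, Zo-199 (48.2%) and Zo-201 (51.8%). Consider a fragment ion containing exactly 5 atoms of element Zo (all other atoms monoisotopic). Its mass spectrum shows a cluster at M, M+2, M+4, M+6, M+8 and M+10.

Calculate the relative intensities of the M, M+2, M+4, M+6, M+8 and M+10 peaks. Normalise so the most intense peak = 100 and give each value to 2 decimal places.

Expanding (0.482 + 0.518)^5:
P(M) = 0.482^5 = 0.026016
P(M+2) = 5 × 0.482^4 × 0.518^1 = 0.139794
P(M+4) = 10 × 0.482^3 × 0.518^2 = 0.300470
P(M+6) = 10 × 0.482^2 × 0.518^3 = 0.322911
P(M+8) = 5 × 0.482^1 × 0.518^4 = 0.173515
P(M+10) = 0.518^5 = 0.037295
The M+6 peak is largest (0.322911); scaling to 100 gives 8.06 : 43.29 : 93.05 : 100.00 : 53.73 : 11.55.

8.06 : 43.29 : 93.05 : 100.00 : 53.73 : 11.55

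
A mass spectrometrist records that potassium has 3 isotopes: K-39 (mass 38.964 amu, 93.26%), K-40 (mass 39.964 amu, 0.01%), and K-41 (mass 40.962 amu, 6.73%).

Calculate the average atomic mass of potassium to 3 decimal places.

39.099 amu

Average mass = Σ (abundance × isotope mass) = 0.9326 × 38.964 + 0.0001 × 39.964 + 0.0673 × 40.962
= 36.3378 + 0.0040 + 2.7567 = 39.0985 amu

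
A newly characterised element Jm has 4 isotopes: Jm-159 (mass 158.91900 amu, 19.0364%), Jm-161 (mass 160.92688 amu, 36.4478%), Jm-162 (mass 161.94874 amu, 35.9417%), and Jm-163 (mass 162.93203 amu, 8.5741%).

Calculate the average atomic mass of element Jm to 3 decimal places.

Ar = Σ fᵢ·mᵢ = 0.190364 × 158.91900 + 0.364478 × 160.92688 + 0.359417 × 161.94874 + 0.085741 × 162.93203
= 30.252457 + 58.654307 + 58.207130 + 13.969955 = 161.083849 amu

161.084 amu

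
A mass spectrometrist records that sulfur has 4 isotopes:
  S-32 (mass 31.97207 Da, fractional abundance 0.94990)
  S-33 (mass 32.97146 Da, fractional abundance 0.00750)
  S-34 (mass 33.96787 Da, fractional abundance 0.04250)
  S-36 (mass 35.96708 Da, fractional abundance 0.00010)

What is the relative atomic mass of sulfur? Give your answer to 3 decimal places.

Ar = Σ fᵢ·mᵢ = 0.94990 × 31.97207 + 0.00750 × 32.97146 + 0.04250 × 33.96787 + 0.00010 × 35.96708
= 30.370269 + 0.247286 + 1.443634 + 0.003597 = 32.064786 Da

32.065 Da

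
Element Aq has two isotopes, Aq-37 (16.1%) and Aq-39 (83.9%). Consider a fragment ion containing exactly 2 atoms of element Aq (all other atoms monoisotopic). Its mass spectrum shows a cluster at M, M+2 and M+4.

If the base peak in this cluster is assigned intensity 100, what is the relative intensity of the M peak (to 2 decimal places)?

3.68

(0.161 + 0.839)^2 gives M 0.0259, M+2 0.2702, M+4 0.7039; the largest is M+4.
P(M+4) = C(2,2) × 0.161^0 × 0.839^2 = 1 × 1.0000 × 0.703921 = 0.703921 (base)
P(M) = C(2,0) × 0.161^2 × 0.839^0 = 1 × 0.025921 × 1.0000 = 0.025921
Relative intensity = 0.025921 / 0.703921 × 100 = 3.68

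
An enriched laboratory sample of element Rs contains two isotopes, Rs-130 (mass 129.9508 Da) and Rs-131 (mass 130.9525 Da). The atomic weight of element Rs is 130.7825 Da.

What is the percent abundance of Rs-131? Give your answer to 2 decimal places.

Writing the weighted mean with unknown fraction x of Rs-130:
129.9508·x + 130.9525·(1 − x) = 130.7825
(129.9508 − 130.9525)·x = 130.7825 − 130.9525
x = -0.1700 / -1.0017 = 0.16971 → 16.97% Rs-130, 83.03% Rs-131.

83.03%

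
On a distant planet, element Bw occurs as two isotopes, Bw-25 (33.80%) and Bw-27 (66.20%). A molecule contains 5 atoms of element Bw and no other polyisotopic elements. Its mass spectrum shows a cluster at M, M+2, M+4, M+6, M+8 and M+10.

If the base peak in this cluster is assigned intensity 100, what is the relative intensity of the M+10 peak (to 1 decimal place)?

38.4

Term probabilities: M 0.0044, M+2 0.0432, M+4 0.1692, M+6 0.3314, M+8 0.3246, M+10 0.1271. Base peak = M+6.
P(M+6) = C(5,3) × 0.3380^2 × 0.6620^3 = 10 × 0.114244 × 0.29011753 = 0.331442 (base)
P(M+10) = C(5,5) × 0.3380^0 × 0.6620^5 = 1 × 1.0000 × 0.12714227 = 0.127142
Relative intensity = 0.127142 / 0.331442 × 100 = 38.4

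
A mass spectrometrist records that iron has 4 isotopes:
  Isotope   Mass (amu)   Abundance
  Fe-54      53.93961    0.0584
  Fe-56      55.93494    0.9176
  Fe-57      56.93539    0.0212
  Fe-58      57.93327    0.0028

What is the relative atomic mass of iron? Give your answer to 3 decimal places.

55.845 amu

Average mass = Σ (abundance × isotope mass) = 0.0584 × 53.93961 + 0.9176 × 55.93494 + 0.0212 × 56.93539 + 0.0028 × 57.93327
= 3.150073 + 51.325901 + 1.207030 + 0.162213 = 55.845217 amu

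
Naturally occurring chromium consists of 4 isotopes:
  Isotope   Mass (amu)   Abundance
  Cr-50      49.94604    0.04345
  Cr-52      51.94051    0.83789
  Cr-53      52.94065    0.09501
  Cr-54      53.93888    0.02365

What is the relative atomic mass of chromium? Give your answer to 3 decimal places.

51.996 amu

Ar = Σ fᵢ·mᵢ = 0.04345 × 49.94604 + 0.83789 × 51.94051 + 0.09501 × 52.94065 + 0.02365 × 53.93888
= 2.170155 + 43.520434 + 5.029891 + 1.275655 = 51.996135 amu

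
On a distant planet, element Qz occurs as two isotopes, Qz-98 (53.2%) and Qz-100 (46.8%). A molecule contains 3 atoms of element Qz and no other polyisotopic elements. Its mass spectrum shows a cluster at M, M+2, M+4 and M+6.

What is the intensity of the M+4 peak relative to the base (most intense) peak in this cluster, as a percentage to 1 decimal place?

Binomial terms of (0.532 + 0.468)^3: M 0.1506, M+2 0.3974, M+4 0.3496, M+6 0.1025 → M+2 is the base peak.
P(M+2) = C(3,1) × 0.532^2 × 0.468^1 = 3 × 0.283024 × 0.4680 = 0.397366 (base)
P(M+4) = C(3,2) × 0.532^1 × 0.468^2 = 3 × 0.5320 × 0.219024 = 0.349562
Relative intensity = 0.349562 / 0.397366 × 100 = 88.0

88.0%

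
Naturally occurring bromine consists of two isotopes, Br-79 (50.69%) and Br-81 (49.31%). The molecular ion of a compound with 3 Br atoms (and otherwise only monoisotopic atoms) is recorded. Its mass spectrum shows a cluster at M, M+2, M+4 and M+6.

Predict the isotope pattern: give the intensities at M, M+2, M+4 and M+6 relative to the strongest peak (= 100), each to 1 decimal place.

Each Br atom is independently Br-79 (p = 0.5069) or Br-81 (q = 0.4931); the cluster is the binomial expansion (p + q)^3.
P(M) = 0.5069^3 = 0.130247
P(M+2) = 3 × 0.5069^2 × 0.4931^1 = 0.380103
P(M+4) = 3 × 0.5069^1 × 0.4931^2 = 0.369755
P(M+6) = 0.4931^3 = 0.119896
The M+2 peak is largest (0.380103); scaling to 100 gives 34.3 : 100.0 : 97.3 : 31.5.

34.3 : 100.0 : 97.3 : 31.5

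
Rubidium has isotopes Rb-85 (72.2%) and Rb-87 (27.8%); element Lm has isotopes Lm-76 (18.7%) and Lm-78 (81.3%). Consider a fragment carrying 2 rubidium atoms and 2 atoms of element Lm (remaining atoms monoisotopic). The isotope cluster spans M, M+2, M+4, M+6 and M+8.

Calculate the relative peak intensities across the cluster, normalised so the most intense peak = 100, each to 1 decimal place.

Rubidium pattern (n=2): 0.521284 : 0.401432 : 0.077284
Element Lm pattern (n=2): 0.034969 : 0.304062 : 0.660969
Convolve the two distributions (both contribute in 2-u steps):
  M: 0.521284×0.034969 = 0.018229
  M+2: 0.521284×0.304062 + 0.401432×0.034969 = 0.172540
  M+4: 0.521284×0.660969 + 0.401432×0.304062 + 0.077284×0.034969 = 0.469315
  M+6: 0.401432×0.660969 + 0.077284×0.304062 = 0.288833
  M+8: 0.077284×0.660969 = 0.051082
Scale to base peak (0.469315) = 100: 3.9 : 36.8 : 100.0 : 61.5 : 10.9

3.9 : 36.8 : 100.0 : 61.5 : 10.9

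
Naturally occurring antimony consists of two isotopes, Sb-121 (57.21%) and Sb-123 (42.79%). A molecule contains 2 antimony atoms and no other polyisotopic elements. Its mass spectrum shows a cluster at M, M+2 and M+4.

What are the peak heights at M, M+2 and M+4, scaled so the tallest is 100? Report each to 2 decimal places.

66.85 : 100.00 : 37.40

Expanding (0.5721 + 0.4279)^2:
P(M) = 0.5721^2 = 0.327298
P(M+2) = 2 × 0.5721^1 × 0.4279^1 = 0.489603
P(M+4) = 0.4279^2 = 0.183098
The M+2 peak is largest (0.489603); scaling to 100 gives 66.85 : 100.00 : 37.40.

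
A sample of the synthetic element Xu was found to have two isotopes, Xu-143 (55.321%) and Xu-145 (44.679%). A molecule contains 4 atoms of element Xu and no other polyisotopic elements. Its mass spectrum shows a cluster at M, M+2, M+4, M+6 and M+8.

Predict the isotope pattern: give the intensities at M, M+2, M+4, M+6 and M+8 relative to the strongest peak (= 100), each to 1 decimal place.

25.6 : 82.5 : 100.0 : 53.8 : 10.9

Each Xu atom is independently Xu-143 (p = 0.55321) or Xu-145 (q = 0.44679); the cluster is the binomial expansion (p + q)^4.
P(M) = 0.55321^4 = 0.093661
P(M+2) = 4 × 0.55321^3 × 0.44679^1 = 0.302575
P(M+4) = 6 × 0.55321^2 × 0.44679^2 = 0.366554
P(M+6) = 4 × 0.55321^1 × 0.44679^3 = 0.197361
P(M+8) = 0.44679^4 = 0.039849
The M+4 peak is largest (0.366554); scaling to 100 gives 25.6 : 82.5 : 100.0 : 53.8 : 10.9.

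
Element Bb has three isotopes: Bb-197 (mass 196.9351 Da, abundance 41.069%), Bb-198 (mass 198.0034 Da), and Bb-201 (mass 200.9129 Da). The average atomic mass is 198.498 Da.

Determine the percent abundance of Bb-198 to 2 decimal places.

The remaining 58.931% is split between Bb-198 (fraction x) and Bb-201 (fraction 0.58931 − x).
Substituting: 198.0034x + 200.9129(0.58931 − x) = 117.618723781
(198.0034 − 200.9129)x = -0.781257318  ⇒  x = 0.26852, y = 0.32079
Bb-198: 26.85%, Bb-201: 32.08%.

26.85%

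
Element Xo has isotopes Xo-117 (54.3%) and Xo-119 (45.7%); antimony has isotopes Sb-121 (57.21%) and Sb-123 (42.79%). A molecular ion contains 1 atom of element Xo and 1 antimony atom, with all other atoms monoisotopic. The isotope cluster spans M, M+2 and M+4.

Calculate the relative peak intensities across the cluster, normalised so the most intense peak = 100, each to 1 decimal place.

Element Xo pattern (n=1): 0.5430 : 0.4570
Antimony pattern (n=1): 0.5721 : 0.4279
Convolve the two distributions (both contribute in 2-u steps):
  M: 0.5430×0.5721 = 0.310650
  M+2: 0.5430×0.4279 + 0.4570×0.5721 = 0.493799
  M+4: 0.4570×0.4279 = 0.195550
Scale to base peak (0.493799) = 100: 62.9 : 100.0 : 39.6

62.9 : 100.0 : 39.6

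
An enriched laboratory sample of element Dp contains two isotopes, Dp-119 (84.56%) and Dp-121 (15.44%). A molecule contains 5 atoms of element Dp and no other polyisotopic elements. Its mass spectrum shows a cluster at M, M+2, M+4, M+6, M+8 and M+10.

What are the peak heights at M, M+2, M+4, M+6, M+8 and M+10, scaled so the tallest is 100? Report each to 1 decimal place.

100.0 : 91.3 : 33.3 : 6.1 : 0.6 : 0.0

The 5 Dp atoms are independent, so intensities follow the terms of (0.8456 + 0.1544)^5.
P(M) = 0.8456^5 = 0.432339
P(M+2) = 5 × 0.8456^4 × 0.1544^1 = 0.394709
P(M+4) = 10 × 0.8456^3 × 0.1544^2 = 0.144142
P(M+6) = 10 × 0.8456^2 × 0.1544^3 = 0.026319
P(M+8) = 5 × 0.8456^1 × 0.1544^4 = 0.002403
P(M+10) = 0.1544^5 = 0.000088
The M peak is largest (0.432339); scaling to 100 gives 100.0 : 91.3 : 33.3 : 6.1 : 0.6 : 0.0.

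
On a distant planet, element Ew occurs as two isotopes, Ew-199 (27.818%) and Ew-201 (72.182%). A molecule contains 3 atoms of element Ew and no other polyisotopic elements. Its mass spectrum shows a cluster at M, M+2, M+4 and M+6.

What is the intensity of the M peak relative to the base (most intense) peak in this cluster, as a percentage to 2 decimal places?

(0.27818 + 0.72182)^3 gives M 0.0215, M+2 0.1676, M+4 0.4348, M+6 0.3761; the largest is M+4.
P(M+4) = C(3,2) × 0.27818^1 × 0.72182^2 = 3 × 0.27818 × 0.52102411 = 0.434815 (base)
P(M) = C(3,0) × 0.27818^3 × 0.72182^0 = 1 × 0.02152671 × 1.0000 = 0.021527
Relative intensity = 0.021527 / 0.434815 × 100 = 4.95

4.95%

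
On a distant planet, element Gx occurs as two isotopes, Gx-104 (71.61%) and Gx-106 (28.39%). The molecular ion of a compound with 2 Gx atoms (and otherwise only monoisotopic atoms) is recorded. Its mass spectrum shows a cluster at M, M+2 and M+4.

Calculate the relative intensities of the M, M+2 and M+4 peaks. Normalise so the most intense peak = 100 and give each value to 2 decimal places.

100.00 : 79.29 : 15.72

Expanding (0.7161 + 0.2839)^2:
P(M) = 0.7161^2 = 0.512799
P(M+2) = 2 × 0.7161^1 × 0.2839^1 = 0.406602
P(M+4) = 0.2839^2 = 0.080599
The M peak is largest (0.512799); scaling to 100 gives 100.00 : 79.29 : 15.72.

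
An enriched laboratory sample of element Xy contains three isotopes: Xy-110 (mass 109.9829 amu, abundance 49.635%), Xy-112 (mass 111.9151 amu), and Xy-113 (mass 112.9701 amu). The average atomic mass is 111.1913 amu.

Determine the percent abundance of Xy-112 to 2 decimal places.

Let x and y be the fractions of Xy-112 and Xy-113. Then x + y = 1 − 0.49635 = 0.50365 and 111.9151x + 112.9701y = 111.1913 − 0.49635×109.9829 = 56.601287585.
Substituting: 111.9151x + 112.9701(0.50365 − x) = 56.601287585
(111.9151 − 112.9701)x = -0.29610328  ⇒  x = 0.28067, y = 0.22298
Xy-112: 28.07%, Xy-113: 22.30%.

28.07%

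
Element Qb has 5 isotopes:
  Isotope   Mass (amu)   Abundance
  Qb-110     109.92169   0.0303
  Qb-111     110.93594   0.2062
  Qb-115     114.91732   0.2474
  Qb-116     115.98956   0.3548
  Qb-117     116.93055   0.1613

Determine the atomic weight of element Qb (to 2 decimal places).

The abundance-weighted mean is 0.0303 × 109.92169 + 0.2062 × 110.93594 + 0.2474 × 114.91732 + 0.3548 × 115.98956 + 0.1613 × 116.93055
= 3.330627 + 22.874991 + 28.430545 + 41.153096 + 18.860898 = 114.650157 amu

114.65 amu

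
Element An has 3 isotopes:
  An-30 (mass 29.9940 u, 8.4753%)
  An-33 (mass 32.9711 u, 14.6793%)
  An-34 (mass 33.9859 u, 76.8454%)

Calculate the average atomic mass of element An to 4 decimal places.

The abundance-weighted mean is 0.084753 × 29.9940 + 0.146793 × 32.9711 + 0.768454 × 33.9859
= 2.54208 + 4.83993 + 26.11660 = 33.49861 u

33.4986 u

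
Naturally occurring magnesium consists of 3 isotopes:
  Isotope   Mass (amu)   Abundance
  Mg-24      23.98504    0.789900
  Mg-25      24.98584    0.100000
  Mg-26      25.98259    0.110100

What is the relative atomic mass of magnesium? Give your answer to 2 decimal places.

The abundance-weighted mean is 0.789900 × 23.98504 + 0.100000 × 24.98584 + 0.110100 × 25.98259
= 18.945783 + 2.498584 + 2.860683 = 24.305050 amu

24.31 amu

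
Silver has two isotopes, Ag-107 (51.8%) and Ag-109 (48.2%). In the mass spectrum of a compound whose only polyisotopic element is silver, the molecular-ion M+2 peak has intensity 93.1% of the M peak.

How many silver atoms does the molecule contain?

With n Ag atoms, P(M+2)/P(M) = C(n,1)·p^(n−1)q / p^n = n·q/p = n · 0.482/0.518.
n = 0.931 × 0.518/0.482 = 1.00 ≈ 1

1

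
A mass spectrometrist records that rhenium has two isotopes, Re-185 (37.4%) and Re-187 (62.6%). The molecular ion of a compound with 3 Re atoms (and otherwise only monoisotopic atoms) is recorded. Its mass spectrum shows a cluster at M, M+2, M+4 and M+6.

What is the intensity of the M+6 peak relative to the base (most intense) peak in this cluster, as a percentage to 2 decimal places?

55.79%

Binomial terms of (0.374 + 0.626)^3: M 0.0523, M+2 0.2627, M+4 0.4397, M+6 0.2453 → M+4 is the base peak.
P(M+4) = C(3,2) × 0.374^1 × 0.626^2 = 3 × 0.3740 × 0.391876 = 0.439685 (base)
P(M+6) = C(3,3) × 0.374^0 × 0.626^3 = 1 × 1.0000 × 0.24531438 = 0.245314
Relative intensity = 0.245314 / 0.439685 × 100 = 55.79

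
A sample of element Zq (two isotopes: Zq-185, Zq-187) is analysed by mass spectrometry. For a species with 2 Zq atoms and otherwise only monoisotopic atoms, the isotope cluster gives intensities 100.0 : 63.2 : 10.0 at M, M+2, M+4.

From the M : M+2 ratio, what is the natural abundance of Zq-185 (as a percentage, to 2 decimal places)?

75.99%

Let p = fractional abundance of Zq-185. I(M+2)/I(M) = [C(2,1)·p^1·(1−p)] / p^2 = 2·(1−p)/p = 63.2/100.0 = 0.6320
(1−p)/p = 0.6320/2 = 0.3160  ⇒  p = 1/(1 + 0.3160) = 0.7599
Zq-185: 75.99%, Zq-187: 24.01%.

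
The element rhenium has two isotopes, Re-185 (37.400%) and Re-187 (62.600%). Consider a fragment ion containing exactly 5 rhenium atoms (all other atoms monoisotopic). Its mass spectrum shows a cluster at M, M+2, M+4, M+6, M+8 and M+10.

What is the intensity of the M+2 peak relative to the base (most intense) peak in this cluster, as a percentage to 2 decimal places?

Term probabilities: M 0.0073, M+2 0.0612, M+4 0.2050, M+6 0.3431, M+8 0.2872, M+10 0.0961. Base peak = M+6.
P(M+6) = C(5,3) × 0.37400^2 × 0.62600^3 = 10 × 0.139876 × 0.24531438 = 0.343136 (base)
P(M+2) = C(5,1) × 0.37400^4 × 0.62600^1 = 5 × 0.0195653 × 0.6260 = 0.061239
Relative intensity = 0.061239 / 0.343136 × 100 = 17.85

17.85%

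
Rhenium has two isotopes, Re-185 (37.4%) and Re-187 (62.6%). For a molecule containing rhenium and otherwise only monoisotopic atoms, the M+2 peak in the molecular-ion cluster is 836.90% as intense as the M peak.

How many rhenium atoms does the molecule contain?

5

The M+2/M ratio from n Re atoms is n · q/p = n · 0.626/0.374.
n = 8.3690 × 0.374/0.626 = 5.00 ≈ 5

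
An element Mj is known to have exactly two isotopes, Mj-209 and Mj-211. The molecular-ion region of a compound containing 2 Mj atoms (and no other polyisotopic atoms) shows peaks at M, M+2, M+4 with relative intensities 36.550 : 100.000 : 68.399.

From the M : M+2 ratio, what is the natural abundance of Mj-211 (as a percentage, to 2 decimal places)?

Write p for the Mj-209 fraction. I(M+2)/I(M) = [C(2,1)·p^1·(1−p)] / p^2 = 2·(1−p)/p = 100.000/36.550 = 2.7360
(1−p)/p = 2.7360/2 = 1.3680  ⇒  p = 1/(1 + 1.3680) = 0.4223
Mj-209: 42.23%, Mj-211: 57.77%.

57.77%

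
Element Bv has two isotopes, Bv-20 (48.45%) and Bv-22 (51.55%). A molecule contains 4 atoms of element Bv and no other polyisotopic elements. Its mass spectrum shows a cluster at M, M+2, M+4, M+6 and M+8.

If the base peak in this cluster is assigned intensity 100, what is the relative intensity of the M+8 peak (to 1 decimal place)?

18.9

(0.4845 + 0.5155)^4 gives M 0.0551, M+2 0.2345, M+4 0.3743, M+6 0.2655, M+8 0.0706; the largest is M+4.
P(M+4) = C(4,2) × 0.4845^2 × 0.5155^2 = 6 × 0.23474025 × 0.26574025 = 0.374280 (base)
P(M+8) = C(4,4) × 0.4845^0 × 0.5155^4 = 1 × 1.0000 × 0.07061788 = 0.070618
Relative intensity = 0.070618 / 0.374280 × 100 = 18.9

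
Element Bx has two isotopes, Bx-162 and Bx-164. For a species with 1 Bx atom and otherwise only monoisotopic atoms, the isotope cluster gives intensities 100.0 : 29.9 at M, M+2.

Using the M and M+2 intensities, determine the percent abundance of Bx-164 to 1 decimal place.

23.0%

Write p for the Bx-162 fraction. I(M+2)/I(M) = [C(1,1)·p^0·(1−p)] / p^1 = 1·(1−p)/p = 29.9/100.0 = 0.2990
(1−p)/p = 0.2990/1 = 0.2990  ⇒  p = 1/(1 + 0.2990) = 0.7698
Bx-162: 77.0%, Bx-164: 23.0%.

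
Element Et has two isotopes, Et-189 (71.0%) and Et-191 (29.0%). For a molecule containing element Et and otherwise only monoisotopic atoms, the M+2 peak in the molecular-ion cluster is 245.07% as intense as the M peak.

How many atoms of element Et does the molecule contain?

6

With n Et atoms, P(M+2)/P(M) = C(n,1)·p^(n−1)q / p^n = n·q/p = n · 0.290/0.710.
n = 2.4507 × 0.710/0.290 = 6.00 ≈ 6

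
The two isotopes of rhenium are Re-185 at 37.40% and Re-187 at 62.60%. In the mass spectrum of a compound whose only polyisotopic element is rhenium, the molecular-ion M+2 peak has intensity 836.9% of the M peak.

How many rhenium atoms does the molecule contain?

With n Re atoms, P(M+2)/P(M) = C(n,1)·p^(n−1)q / p^n = n·q/p = n · 0.6260/0.3740.
n = 8.369 × 0.3740/0.6260 = 5.00 ≈ 5

5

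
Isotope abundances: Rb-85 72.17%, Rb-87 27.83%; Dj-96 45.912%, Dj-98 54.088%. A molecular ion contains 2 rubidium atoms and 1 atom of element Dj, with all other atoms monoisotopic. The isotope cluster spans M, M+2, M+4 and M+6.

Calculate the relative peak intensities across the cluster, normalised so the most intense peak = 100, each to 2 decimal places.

51.30 : 100.00 : 54.24 : 8.99

Rubidium pattern (n=2): 0.52085089 : 0.40169822 : 0.07745089
Element Dj pattern (n=1): 0.45912 : 0.54088
Convolve the two distributions (both contribute in 2-u steps):
  M: 0.52085089×0.45912 = 0.239133
  M+2: 0.52085089×0.54088 + 0.40169822×0.45912 = 0.466146
  M+4: 0.40169822×0.54088 + 0.07745089×0.45912 = 0.252830
  M+6: 0.07745089×0.54088 = 0.041892
Scale to base peak (0.466146) = 100: 51.30 : 100.00 : 54.24 : 8.99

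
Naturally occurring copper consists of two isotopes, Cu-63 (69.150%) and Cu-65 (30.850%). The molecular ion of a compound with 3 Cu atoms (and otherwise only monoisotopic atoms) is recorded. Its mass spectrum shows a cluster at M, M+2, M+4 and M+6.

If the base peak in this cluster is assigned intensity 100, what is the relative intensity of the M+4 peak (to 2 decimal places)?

44.61

Term probabilities: M 0.3307, M+2 0.4425, M+4 0.1974, M+6 0.0294. Base peak = M+2.
P(M+2) = C(3,1) × 0.69150^2 × 0.30850^1 = 3 × 0.47817225 × 0.3085 = 0.442548 (base)
P(M+4) = C(3,2) × 0.69150^1 × 0.30850^2 = 3 × 0.6915 × 0.09517225 = 0.197435
Relative intensity = 0.197435 / 0.442548 × 100 = 44.61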